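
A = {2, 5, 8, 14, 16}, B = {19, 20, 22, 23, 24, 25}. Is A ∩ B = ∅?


Disjoint means A ∩ B = ∅.
A ∩ B = ∅
A ∩ B = ∅, so A and B are disjoint.

Yes, A and B are disjoint


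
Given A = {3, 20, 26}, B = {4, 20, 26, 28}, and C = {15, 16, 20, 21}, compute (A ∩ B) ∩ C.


A ∩ B = {20, 26}
(A ∩ B) ∩ C = {20}

A ∩ B ∩ C = {20}


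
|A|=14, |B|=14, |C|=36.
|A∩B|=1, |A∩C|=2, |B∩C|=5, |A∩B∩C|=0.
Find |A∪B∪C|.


|A∪B∪C| = |A|+|B|+|C| - |A∩B|-|A∩C|-|B∩C| + |A∩B∩C|
= 14+14+36 - 1-2-5 + 0
= 64 - 8 + 0
= 56

|A ∪ B ∪ C| = 56


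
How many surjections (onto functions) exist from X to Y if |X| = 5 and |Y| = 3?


n = |X| = 5, k = |Y| = 3. Surjections via inclusion-exclusion:
S(n,k) = Σ(-1)^i × C(k,i) × (k-i)^n, i=0 to k
i=0: (-1)^0×C(3,0)×3^5 = 243
i=1: (-1)^1×C(3,1)×2^5 = -96
i=2: (-1)^2×C(3,2)×1^5 = 3
i=3: (-1)^3×C(3,3)×0^5 = 0
Total = 150

Number of surjections = 150


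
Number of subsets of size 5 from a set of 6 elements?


C(n,k) = n! / (k!(n-k)!)
C(6,5) = 6! / (5!1!)
= 6

C(6,5) = 6


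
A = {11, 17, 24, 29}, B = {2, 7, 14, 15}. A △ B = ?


A △ B = (A \ B) ∪ (B \ A) = elements in exactly one of A or B
A \ B = {11, 17, 24, 29}
B \ A = {2, 7, 14, 15}
A △ B = {2, 7, 11, 14, 15, 17, 24, 29}

A △ B = {2, 7, 11, 14, 15, 17, 24, 29}


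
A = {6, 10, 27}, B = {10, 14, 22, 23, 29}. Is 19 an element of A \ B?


A = {6, 10, 27}, B = {10, 14, 22, 23, 29}
A \ B = elements in A but not in B
A \ B = {6, 27}
Checking if 19 ∈ A \ B
19 is not in A \ B → False

19 ∉ A \ B


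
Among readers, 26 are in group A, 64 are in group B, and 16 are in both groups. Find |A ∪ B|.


|A ∪ B| = |A| + |B| - |A ∩ B|
= 26 + 64 - 16
= 74

|A ∪ B| = 74


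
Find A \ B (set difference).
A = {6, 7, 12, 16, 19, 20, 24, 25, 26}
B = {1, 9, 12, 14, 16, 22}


A \ B = elements in A but not in B
A = {6, 7, 12, 16, 19, 20, 24, 25, 26}
B = {1, 9, 12, 14, 16, 22}
Remove from A any elements in B
A \ B = {6, 7, 19, 20, 24, 25, 26}

A \ B = {6, 7, 19, 20, 24, 25, 26}


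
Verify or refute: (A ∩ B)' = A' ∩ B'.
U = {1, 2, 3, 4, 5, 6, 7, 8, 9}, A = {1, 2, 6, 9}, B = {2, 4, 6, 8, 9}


LHS: A ∩ B = {2, 6, 9}
(A ∩ B)' = U \ (A ∩ B) = {1, 3, 4, 5, 7, 8}
A' = {3, 4, 5, 7, 8}, B' = {1, 3, 5, 7}
Claimed RHS: A' ∩ B' = {3, 5, 7}
Identity is INVALID: LHS = {1, 3, 4, 5, 7, 8} but the RHS claimed here equals {3, 5, 7}. The correct form is (A ∩ B)' = A' ∪ B'.

Identity is invalid: (A ∩ B)' = {1, 3, 4, 5, 7, 8} but A' ∩ B' = {3, 5, 7}. The correct De Morgan law is (A ∩ B)' = A' ∪ B'.


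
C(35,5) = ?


C(n,k) = n! / (k!(n-k)!)
C(35,5) = 35! / (5!30!)
= 324632

C(35,5) = 324632


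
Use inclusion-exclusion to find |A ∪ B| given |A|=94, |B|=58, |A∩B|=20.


|A ∪ B| = |A| + |B| - |A ∩ B|
= 94 + 58 - 20
= 132

|A ∪ B| = 132


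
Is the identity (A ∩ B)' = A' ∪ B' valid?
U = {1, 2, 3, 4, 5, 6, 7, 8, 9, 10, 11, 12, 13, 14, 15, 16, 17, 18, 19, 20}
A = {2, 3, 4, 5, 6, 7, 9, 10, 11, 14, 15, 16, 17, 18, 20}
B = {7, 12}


LHS: A ∩ B = {7}
(A ∩ B)' = U \ (A ∩ B) = {1, 2, 3, 4, 5, 6, 8, 9, 10, 11, 12, 13, 14, 15, 16, 17, 18, 19, 20}
A' = {1, 8, 12, 13, 19}, B' = {1, 2, 3, 4, 5, 6, 8, 9, 10, 11, 13, 14, 15, 16, 17, 18, 19, 20}
Claimed RHS: A' ∪ B' = {1, 2, 3, 4, 5, 6, 8, 9, 10, 11, 12, 13, 14, 15, 16, 17, 18, 19, 20}
Identity is VALID: LHS = RHS = {1, 2, 3, 4, 5, 6, 8, 9, 10, 11, 12, 13, 14, 15, 16, 17, 18, 19, 20} ✓

Identity is valid. (A ∩ B)' = A' ∪ B' = {1, 2, 3, 4, 5, 6, 8, 9, 10, 11, 12, 13, 14, 15, 16, 17, 18, 19, 20}


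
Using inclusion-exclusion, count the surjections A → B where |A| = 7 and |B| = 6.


n = |A| = 7, k = |B| = 6. Surjections via inclusion-exclusion:
S(n,k) = Σ(-1)^i × C(k,i) × (k-i)^n, i=0 to k
i=0: (-1)^0×C(6,0)×6^7 = 279936
i=1: (-1)^1×C(6,1)×5^7 = -468750
i=2: (-1)^2×C(6,2)×4^7 = 245760
i=3: (-1)^3×C(6,3)×3^7 = -43740
i=4: (-1)^4×C(6,4)×2^7 = 1920
i=5: (-1)^5×C(6,5)×1^7 = -6
i=6: (-1)^6×C(6,6)×0^7 = 0
Total = 15120

Number of surjections = 15120


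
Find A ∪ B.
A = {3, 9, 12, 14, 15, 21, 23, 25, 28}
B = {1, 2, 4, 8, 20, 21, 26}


A ∪ B = all elements in A or B (or both)
A = {3, 9, 12, 14, 15, 21, 23, 25, 28}
B = {1, 2, 4, 8, 20, 21, 26}
A ∪ B = {1, 2, 3, 4, 8, 9, 12, 14, 15, 20, 21, 23, 25, 26, 28}

A ∪ B = {1, 2, 3, 4, 8, 9, 12, 14, 15, 20, 21, 23, 25, 26, 28}


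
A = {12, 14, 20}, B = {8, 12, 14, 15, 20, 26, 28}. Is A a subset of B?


A ⊆ B means every element of A is in B.
All elements of A are in B.
So A ⊆ B.

Yes, A ⊆ B


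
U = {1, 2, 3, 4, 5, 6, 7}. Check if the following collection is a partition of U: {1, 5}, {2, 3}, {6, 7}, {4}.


A partition requires: (1) non-empty parts, (2) pairwise disjoint, (3) union = U
Parts: {1, 5}, {2, 3}, {6, 7}, {4}
Union of parts: {1, 2, 3, 4, 5, 6, 7}
U = {1, 2, 3, 4, 5, 6, 7}
All non-empty? True
Pairwise disjoint? True
Covers U? True

Yes, valid partition


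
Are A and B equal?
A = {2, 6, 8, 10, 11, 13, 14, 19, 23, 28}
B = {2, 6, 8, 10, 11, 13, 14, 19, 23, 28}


Two sets are equal iff they have exactly the same elements.
A = {2, 6, 8, 10, 11, 13, 14, 19, 23, 28}
B = {2, 6, 8, 10, 11, 13, 14, 19, 23, 28}
Same elements → A = B

Yes, A = B


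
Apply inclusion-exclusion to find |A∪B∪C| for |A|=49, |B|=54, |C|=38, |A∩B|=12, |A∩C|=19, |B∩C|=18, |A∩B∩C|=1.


|A∪B∪C| = |A|+|B|+|C| - |A∩B|-|A∩C|-|B∩C| + |A∩B∩C|
= 49+54+38 - 12-19-18 + 1
= 141 - 49 + 1
= 93

|A ∪ B ∪ C| = 93


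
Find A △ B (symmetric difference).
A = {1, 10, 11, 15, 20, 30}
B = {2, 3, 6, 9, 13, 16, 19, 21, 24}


A △ B = (A \ B) ∪ (B \ A) = elements in exactly one of A or B
A \ B = {1, 10, 11, 15, 20, 30}
B \ A = {2, 3, 6, 9, 13, 16, 19, 21, 24}
A △ B = {1, 2, 3, 6, 9, 10, 11, 13, 15, 16, 19, 20, 21, 24, 30}

A △ B = {1, 2, 3, 6, 9, 10, 11, 13, 15, 16, 19, 20, 21, 24, 30}


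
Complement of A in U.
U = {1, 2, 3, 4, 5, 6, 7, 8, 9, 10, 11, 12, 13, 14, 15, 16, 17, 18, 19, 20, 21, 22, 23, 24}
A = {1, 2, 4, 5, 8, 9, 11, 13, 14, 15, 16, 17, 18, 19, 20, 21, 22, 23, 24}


Aᶜ = U \ A = elements in U but not in A
U = {1, 2, 3, 4, 5, 6, 7, 8, 9, 10, 11, 12, 13, 14, 15, 16, 17, 18, 19, 20, 21, 22, 23, 24}
A = {1, 2, 4, 5, 8, 9, 11, 13, 14, 15, 16, 17, 18, 19, 20, 21, 22, 23, 24}
Aᶜ = {3, 6, 7, 10, 12}

Aᶜ = {3, 6, 7, 10, 12}


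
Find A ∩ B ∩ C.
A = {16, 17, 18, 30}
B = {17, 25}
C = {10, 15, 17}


A ∩ B = {17}
(A ∩ B) ∩ C = {17}

A ∩ B ∩ C = {17}


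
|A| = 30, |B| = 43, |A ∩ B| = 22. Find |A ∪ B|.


|A ∪ B| = |A| + |B| - |A ∩ B|
= 30 + 43 - 22
= 51

|A ∪ B| = 51


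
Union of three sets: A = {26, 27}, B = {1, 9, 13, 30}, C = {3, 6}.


A ∪ B = {1, 9, 13, 26, 27, 30}
(A ∪ B) ∪ C = {1, 3, 6, 9, 13, 26, 27, 30}

A ∪ B ∪ C = {1, 3, 6, 9, 13, 26, 27, 30}


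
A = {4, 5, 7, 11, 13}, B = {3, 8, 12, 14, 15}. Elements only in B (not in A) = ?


A = {4, 5, 7, 11, 13}
B = {3, 8, 12, 14, 15}
Region: only in B (not in A)
Elements: {3, 8, 12, 14, 15}

Elements only in B (not in A): {3, 8, 12, 14, 15}


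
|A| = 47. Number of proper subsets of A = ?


Total subsets = 2^n = 2^47 = 140737488355328
Proper subsets exclude the set itself: 2^n - 1
= 140737488355328 - 1
= 140737488355327

Number of proper subsets = 140737488355327


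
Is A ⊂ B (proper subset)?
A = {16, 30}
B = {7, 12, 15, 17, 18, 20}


A ⊂ B requires: A ⊆ B AND A ≠ B.
A ⊆ B? No
A ⊄ B, so A is not a proper subset.

No, A is not a proper subset of B


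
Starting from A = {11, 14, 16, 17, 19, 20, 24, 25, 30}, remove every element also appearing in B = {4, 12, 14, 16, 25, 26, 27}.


A \ B = elements in A but not in B
A = {11, 14, 16, 17, 19, 20, 24, 25, 30}
B = {4, 12, 14, 16, 25, 26, 27}
Remove from A any elements in B
A \ B = {11, 17, 19, 20, 24, 30}

A \ B = {11, 17, 19, 20, 24, 30}


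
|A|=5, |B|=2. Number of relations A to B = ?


A relation from A to B is any subset of A × B.
|A × B| = 5 × 2 = 10
# relations = 2^|A × B| = 2^10 = 1024

Number of relations = 1024


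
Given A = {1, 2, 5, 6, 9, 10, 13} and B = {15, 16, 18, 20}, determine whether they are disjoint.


Disjoint means A ∩ B = ∅.
A ∩ B = ∅
A ∩ B = ∅, so A and B are disjoint.

Yes, A and B are disjoint


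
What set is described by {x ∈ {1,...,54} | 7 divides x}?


Checking each candidate:
Condition: multiples of 7 in {1,...,54}
Result = {7, 14, 21, 28, 35, 42, 49}

{7, 14, 21, 28, 35, 42, 49}


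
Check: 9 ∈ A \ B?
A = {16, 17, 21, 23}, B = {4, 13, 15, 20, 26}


A = {16, 17, 21, 23}, B = {4, 13, 15, 20, 26}
A \ B = elements in A but not in B
A \ B = {16, 17, 21, 23}
Checking if 9 ∈ A \ B
9 is not in A \ B → False

9 ∉ A \ B


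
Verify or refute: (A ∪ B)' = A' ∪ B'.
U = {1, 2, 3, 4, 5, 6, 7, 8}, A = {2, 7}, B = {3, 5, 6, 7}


LHS: A ∪ B = {2, 3, 5, 6, 7}
(A ∪ B)' = U \ (A ∪ B) = {1, 4, 8}
A' = {1, 3, 4, 5, 6, 8}, B' = {1, 2, 4, 8}
Claimed RHS: A' ∪ B' = {1, 2, 3, 4, 5, 6, 8}
Identity is INVALID: LHS = {1, 4, 8} but the RHS claimed here equals {1, 2, 3, 4, 5, 6, 8}. The correct form is (A ∪ B)' = A' ∩ B'.

Identity is invalid: (A ∪ B)' = {1, 4, 8} but A' ∪ B' = {1, 2, 3, 4, 5, 6, 8}. The correct De Morgan law is (A ∪ B)' = A' ∩ B'.


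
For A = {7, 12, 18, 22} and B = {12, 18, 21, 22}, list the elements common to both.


A ∩ B = elements in both A and B
A = {7, 12, 18, 22}
B = {12, 18, 21, 22}
A ∩ B = {12, 18, 22}

A ∩ B = {12, 18, 22}


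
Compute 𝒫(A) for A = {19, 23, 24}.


|A| = 3, so |P(A)| = 2^3 = 8
Enumerate subsets by cardinality (0 to 3):
∅, {19}, {23}, {24}, {19, 23}, {19, 24}, {23, 24}, {19, 23, 24}

P(A) has 8 subsets: ∅, {19}, {23}, {24}, {19, 23}, {19, 24}, {23, 24}, {19, 23, 24}


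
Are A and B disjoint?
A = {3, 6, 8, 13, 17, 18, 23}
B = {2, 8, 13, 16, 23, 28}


Disjoint means A ∩ B = ∅.
A ∩ B = {8, 13, 23}
A ∩ B ≠ ∅, so A and B are NOT disjoint.

No, A and B are not disjoint (A ∩ B = {8, 13, 23})


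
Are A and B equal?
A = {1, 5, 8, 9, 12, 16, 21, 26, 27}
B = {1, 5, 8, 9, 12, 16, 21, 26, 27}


Two sets are equal iff they have exactly the same elements.
A = {1, 5, 8, 9, 12, 16, 21, 26, 27}
B = {1, 5, 8, 9, 12, 16, 21, 26, 27}
Same elements → A = B

Yes, A = B


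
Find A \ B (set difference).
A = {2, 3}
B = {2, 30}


A \ B = elements in A but not in B
A = {2, 3}
B = {2, 30}
Remove from A any elements in B
A \ B = {3}

A \ B = {3}


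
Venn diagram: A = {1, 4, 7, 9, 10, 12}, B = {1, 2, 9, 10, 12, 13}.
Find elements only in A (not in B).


A = {1, 4, 7, 9, 10, 12}
B = {1, 2, 9, 10, 12, 13}
Region: only in A (not in B)
Elements: {4, 7}

Elements only in A (not in B): {4, 7}


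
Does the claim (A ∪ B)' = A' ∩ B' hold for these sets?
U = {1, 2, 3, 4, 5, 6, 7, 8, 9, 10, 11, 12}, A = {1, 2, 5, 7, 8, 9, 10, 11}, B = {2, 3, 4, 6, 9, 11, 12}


LHS: A ∪ B = {1, 2, 3, 4, 5, 6, 7, 8, 9, 10, 11, 12}
(A ∪ B)' = U \ (A ∪ B) = ∅
A' = {3, 4, 6, 12}, B' = {1, 5, 7, 8, 10}
Claimed RHS: A' ∩ B' = ∅
Identity is VALID: LHS = RHS = ∅ ✓

Identity is valid. (A ∪ B)' = A' ∩ B' = ∅


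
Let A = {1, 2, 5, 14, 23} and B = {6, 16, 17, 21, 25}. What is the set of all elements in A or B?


A ∪ B = all elements in A or B (or both)
A = {1, 2, 5, 14, 23}
B = {6, 16, 17, 21, 25}
A ∪ B = {1, 2, 5, 6, 14, 16, 17, 21, 23, 25}

A ∪ B = {1, 2, 5, 6, 14, 16, 17, 21, 23, 25}


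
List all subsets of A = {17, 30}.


|A| = 2, so |P(A)| = 2^2 = 4
Enumerate subsets by cardinality (0 to 2):
∅, {17}, {30}, {17, 30}

P(A) has 4 subsets: ∅, {17}, {30}, {17, 30}


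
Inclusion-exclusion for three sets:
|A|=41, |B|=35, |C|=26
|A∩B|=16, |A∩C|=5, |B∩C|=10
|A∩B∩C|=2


|A∪B∪C| = |A|+|B|+|C| - |A∩B|-|A∩C|-|B∩C| + |A∩B∩C|
= 41+35+26 - 16-5-10 + 2
= 102 - 31 + 2
= 73

|A ∪ B ∪ C| = 73


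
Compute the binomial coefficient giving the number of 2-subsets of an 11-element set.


C(n,k) = n! / (k!(n-k)!)
C(11,2) = 11! / (2!9!)
= 55

C(11,2) = 55


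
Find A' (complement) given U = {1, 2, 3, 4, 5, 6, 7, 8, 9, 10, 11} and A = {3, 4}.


Aᶜ = U \ A = elements in U but not in A
U = {1, 2, 3, 4, 5, 6, 7, 8, 9, 10, 11}
A = {3, 4}
Aᶜ = {1, 2, 5, 6, 7, 8, 9, 10, 11}

Aᶜ = {1, 2, 5, 6, 7, 8, 9, 10, 11}


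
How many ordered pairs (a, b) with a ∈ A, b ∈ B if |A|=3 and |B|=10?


|A × B| = |A| × |B|
= 3 × 10
= 30

|A × B| = 30


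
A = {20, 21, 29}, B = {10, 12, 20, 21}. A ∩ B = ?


A ∩ B = elements in both A and B
A = {20, 21, 29}
B = {10, 12, 20, 21}
A ∩ B = {20, 21}

A ∩ B = {20, 21}


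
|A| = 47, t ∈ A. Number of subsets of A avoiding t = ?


Subsets of A avoiding t are subsets of A \ {t}, which has 46 elements.
Count = 2^(n-1) = 2^46
= 70368744177664

Number of subsets avoiding t = 70368744177664


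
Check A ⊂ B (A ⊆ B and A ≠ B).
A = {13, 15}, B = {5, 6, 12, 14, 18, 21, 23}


A ⊂ B requires: A ⊆ B AND A ≠ B.
A ⊆ B? No
A ⊄ B, so A is not a proper subset.

No, A is not a proper subset of B


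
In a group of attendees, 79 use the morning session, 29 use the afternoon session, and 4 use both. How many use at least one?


|A ∪ B| = |A| + |B| - |A ∩ B|
= 79 + 29 - 4
= 104

|A ∪ B| = 104


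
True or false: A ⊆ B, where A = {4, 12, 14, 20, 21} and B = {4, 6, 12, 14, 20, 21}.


A ⊆ B means every element of A is in B.
All elements of A are in B.
So A ⊆ B.

Yes, A ⊆ B


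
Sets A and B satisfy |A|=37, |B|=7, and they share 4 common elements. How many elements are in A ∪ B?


|A ∪ B| = |A| + |B| - |A ∩ B|
= 37 + 7 - 4
= 40

|A ∪ B| = 40


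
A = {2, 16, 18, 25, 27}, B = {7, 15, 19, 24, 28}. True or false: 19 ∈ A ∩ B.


A = {2, 16, 18, 25, 27}, B = {7, 15, 19, 24, 28}
A ∩ B = elements in both A and B
A ∩ B = ∅
Checking if 19 ∈ A ∩ B
19 is not in A ∩ B → False

19 ∉ A ∩ B


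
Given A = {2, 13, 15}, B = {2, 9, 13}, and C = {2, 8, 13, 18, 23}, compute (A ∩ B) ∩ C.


A ∩ B = {2, 13}
(A ∩ B) ∩ C = {2, 13}

A ∩ B ∩ C = {2, 13}


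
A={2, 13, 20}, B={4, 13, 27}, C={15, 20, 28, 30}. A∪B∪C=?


A ∪ B = {2, 4, 13, 20, 27}
(A ∪ B) ∪ C = {2, 4, 13, 15, 20, 27, 28, 30}

A ∪ B ∪ C = {2, 4, 13, 15, 20, 27, 28, 30}


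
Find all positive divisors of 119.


Checking each candidate:
Condition: positive divisors of 119
Result = {1, 7, 17, 119}

{1, 7, 17, 119}


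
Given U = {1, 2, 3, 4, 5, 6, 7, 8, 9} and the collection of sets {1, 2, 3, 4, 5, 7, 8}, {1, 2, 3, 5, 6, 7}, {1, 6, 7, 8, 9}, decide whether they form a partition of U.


A partition requires: (1) non-empty parts, (2) pairwise disjoint, (3) union = U
Parts: {1, 2, 3, 4, 5, 7, 8}, {1, 2, 3, 5, 6, 7}, {1, 6, 7, 8, 9}
Union of parts: {1, 2, 3, 4, 5, 6, 7, 8, 9}
U = {1, 2, 3, 4, 5, 6, 7, 8, 9}
All non-empty? True
Pairwise disjoint? False
Covers U? True

No, not a valid partition


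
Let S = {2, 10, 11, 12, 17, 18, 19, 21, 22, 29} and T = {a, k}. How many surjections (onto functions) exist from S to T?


n = |S| = 10, k = |T| = 2. Surjections via inclusion-exclusion:
S(n,k) = Σ(-1)^i × C(k,i) × (k-i)^n, i=0 to k
i=0: (-1)^0×C(2,0)×2^10 = 1024
i=1: (-1)^1×C(2,1)×1^10 = -2
i=2: (-1)^2×C(2,2)×0^10 = 0
Total = 1022

Number of surjections = 1022


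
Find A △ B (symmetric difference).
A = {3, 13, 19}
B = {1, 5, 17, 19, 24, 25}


A △ B = (A \ B) ∪ (B \ A) = elements in exactly one of A or B
A \ B = {3, 13}
B \ A = {1, 5, 17, 24, 25}
A △ B = {1, 3, 5, 13, 17, 24, 25}

A △ B = {1, 3, 5, 13, 17, 24, 25}


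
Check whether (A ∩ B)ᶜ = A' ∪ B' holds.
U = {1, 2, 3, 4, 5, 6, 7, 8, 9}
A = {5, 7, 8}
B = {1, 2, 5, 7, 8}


LHS: A ∩ B = {5, 7, 8}
(A ∩ B)' = U \ (A ∩ B) = {1, 2, 3, 4, 6, 9}
A' = {1, 2, 3, 4, 6, 9}, B' = {3, 4, 6, 9}
Claimed RHS: A' ∪ B' = {1, 2, 3, 4, 6, 9}
Identity is VALID: LHS = RHS = {1, 2, 3, 4, 6, 9} ✓

Identity is valid. (A ∩ B)' = A' ∪ B' = {1, 2, 3, 4, 6, 9}


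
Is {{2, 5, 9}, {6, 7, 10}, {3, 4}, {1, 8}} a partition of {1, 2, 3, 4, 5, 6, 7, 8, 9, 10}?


A partition requires: (1) non-empty parts, (2) pairwise disjoint, (3) union = U
Parts: {2, 5, 9}, {6, 7, 10}, {3, 4}, {1, 8}
Union of parts: {1, 2, 3, 4, 5, 6, 7, 8, 9, 10}
U = {1, 2, 3, 4, 5, 6, 7, 8, 9, 10}
All non-empty? True
Pairwise disjoint? True
Covers U? True

Yes, valid partition


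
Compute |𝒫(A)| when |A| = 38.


Number of subsets = 2^n
= 2^38
= 274877906944

|P(A)| = 274877906944


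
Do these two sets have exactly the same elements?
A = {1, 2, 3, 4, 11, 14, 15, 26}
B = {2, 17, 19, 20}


Two sets are equal iff they have exactly the same elements.
A = {1, 2, 3, 4, 11, 14, 15, 26}
B = {2, 17, 19, 20}
Differences: {1, 3, 4, 11, 14, 15, 17, 19, 20, 26}
A ≠ B

No, A ≠ B


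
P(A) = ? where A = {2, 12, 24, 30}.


|A| = 4, so |P(A)| = 2^4 = 16
Enumerate subsets by cardinality (0 to 4):
∅, {2}, {12}, {24}, {30}, {2, 12}, {2, 24}, {2, 30}, {12, 24}, {12, 30}, {24, 30}, {2, 12, 24}, {2, 12, 30}, {2, 24, 30}, {12, 24, 30}, {2, 12, 24, 30}

P(A) has 16 subsets: ∅, {2}, {12}, {24}, {30}, {2, 12}, {2, 24}, {2, 30}, {12, 24}, {12, 30}, {24, 30}, {2, 12, 24}, {2, 12, 30}, {2, 24, 30}, {12, 24, 30}, {2, 12, 24, 30}


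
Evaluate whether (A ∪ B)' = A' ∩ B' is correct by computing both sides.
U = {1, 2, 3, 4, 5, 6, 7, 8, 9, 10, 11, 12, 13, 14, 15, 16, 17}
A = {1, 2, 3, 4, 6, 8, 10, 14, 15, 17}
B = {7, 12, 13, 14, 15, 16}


LHS: A ∪ B = {1, 2, 3, 4, 6, 7, 8, 10, 12, 13, 14, 15, 16, 17}
(A ∪ B)' = U \ (A ∪ B) = {5, 9, 11}
A' = {5, 7, 9, 11, 12, 13, 16}, B' = {1, 2, 3, 4, 5, 6, 8, 9, 10, 11, 17}
Claimed RHS: A' ∩ B' = {5, 9, 11}
Identity is VALID: LHS = RHS = {5, 9, 11} ✓

Identity is valid. (A ∪ B)' = A' ∩ B' = {5, 9, 11}


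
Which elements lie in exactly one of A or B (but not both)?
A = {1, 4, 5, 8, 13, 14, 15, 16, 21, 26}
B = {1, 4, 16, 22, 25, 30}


A △ B = (A \ B) ∪ (B \ A) = elements in exactly one of A or B
A \ B = {5, 8, 13, 14, 15, 21, 26}
B \ A = {22, 25, 30}
A △ B = {5, 8, 13, 14, 15, 21, 22, 25, 26, 30}

A △ B = {5, 8, 13, 14, 15, 21, 22, 25, 26, 30}


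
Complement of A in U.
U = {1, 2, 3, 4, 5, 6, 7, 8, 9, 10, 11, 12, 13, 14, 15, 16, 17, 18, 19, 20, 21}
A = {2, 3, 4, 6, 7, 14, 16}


Aᶜ = U \ A = elements in U but not in A
U = {1, 2, 3, 4, 5, 6, 7, 8, 9, 10, 11, 12, 13, 14, 15, 16, 17, 18, 19, 20, 21}
A = {2, 3, 4, 6, 7, 14, 16}
Aᶜ = {1, 5, 8, 9, 10, 11, 12, 13, 15, 17, 18, 19, 20, 21}

Aᶜ = {1, 5, 8, 9, 10, 11, 12, 13, 15, 17, 18, 19, 20, 21}


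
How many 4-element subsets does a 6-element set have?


C(n,k) = n! / (k!(n-k)!)
C(6,4) = 6! / (4!2!)
= 15

C(6,4) = 15


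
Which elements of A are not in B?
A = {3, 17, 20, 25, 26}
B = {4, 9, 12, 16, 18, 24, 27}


A \ B = elements in A but not in B
A = {3, 17, 20, 25, 26}
B = {4, 9, 12, 16, 18, 24, 27}
Remove from A any elements in B
A \ B = {3, 17, 20, 25, 26}

A \ B = {3, 17, 20, 25, 26}


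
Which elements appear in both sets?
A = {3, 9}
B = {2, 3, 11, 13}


A ∩ B = elements in both A and B
A = {3, 9}
B = {2, 3, 11, 13}
A ∩ B = {3}

A ∩ B = {3}


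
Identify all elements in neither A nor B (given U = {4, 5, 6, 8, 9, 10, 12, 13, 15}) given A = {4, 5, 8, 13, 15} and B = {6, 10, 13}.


A = {4, 5, 8, 13, 15}
B = {6, 10, 13}
Region: in neither A nor B (given U = {4, 5, 6, 8, 9, 10, 12, 13, 15})
Elements: {9, 12}

Elements in neither A nor B (given U = {4, 5, 6, 8, 9, 10, 12, 13, 15}): {9, 12}


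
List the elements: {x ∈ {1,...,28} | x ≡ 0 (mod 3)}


Checking each candidate:
Condition: x in {1,...,28} with x ≡ 0 (mod 3)
Result = {3, 6, 9, 12, 15, 18, 21, 24, 27}

{3, 6, 9, 12, 15, 18, 21, 24, 27}


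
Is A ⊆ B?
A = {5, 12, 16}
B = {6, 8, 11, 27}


A ⊆ B means every element of A is in B.
Elements in A not in B: {5, 12, 16}
So A ⊄ B.

No, A ⊄ B


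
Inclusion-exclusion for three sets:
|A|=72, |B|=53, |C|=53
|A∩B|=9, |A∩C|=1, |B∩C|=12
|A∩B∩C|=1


|A∪B∪C| = |A|+|B|+|C| - |A∩B|-|A∩C|-|B∩C| + |A∩B∩C|
= 72+53+53 - 9-1-12 + 1
= 178 - 22 + 1
= 157

|A ∪ B ∪ C| = 157


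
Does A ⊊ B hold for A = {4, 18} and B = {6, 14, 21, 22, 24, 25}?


A ⊂ B requires: A ⊆ B AND A ≠ B.
A ⊆ B? No
A ⊄ B, so A is not a proper subset.

No, A is not a proper subset of B


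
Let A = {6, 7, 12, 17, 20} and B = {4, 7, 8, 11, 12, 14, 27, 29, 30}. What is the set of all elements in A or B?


A ∪ B = all elements in A or B (or both)
A = {6, 7, 12, 17, 20}
B = {4, 7, 8, 11, 12, 14, 27, 29, 30}
A ∪ B = {4, 6, 7, 8, 11, 12, 14, 17, 20, 27, 29, 30}

A ∪ B = {4, 6, 7, 8, 11, 12, 14, 17, 20, 27, 29, 30}


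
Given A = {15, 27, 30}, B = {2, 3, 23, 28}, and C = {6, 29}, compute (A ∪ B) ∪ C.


A ∪ B = {2, 3, 15, 23, 27, 28, 30}
(A ∪ B) ∪ C = {2, 3, 6, 15, 23, 27, 28, 29, 30}

A ∪ B ∪ C = {2, 3, 6, 15, 23, 27, 28, 29, 30}


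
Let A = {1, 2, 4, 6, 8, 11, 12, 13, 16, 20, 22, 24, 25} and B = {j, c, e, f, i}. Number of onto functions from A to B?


n = |A| = 13, k = |B| = 5. Surjections via inclusion-exclusion:
S(n,k) = Σ(-1)^i × C(k,i) × (k-i)^n, i=0 to k
i=0: (-1)^0×C(5,0)×5^13 = 1220703125
i=1: (-1)^1×C(5,1)×4^13 = -335544320
i=2: (-1)^2×C(5,2)×3^13 = 15943230
i=3: (-1)^3×C(5,3)×2^13 = -81920
i=4: (-1)^4×C(5,4)×1^13 = 5
i=5: (-1)^5×C(5,5)×0^13 = 0
Total = 901020120

Number of surjections = 901020120


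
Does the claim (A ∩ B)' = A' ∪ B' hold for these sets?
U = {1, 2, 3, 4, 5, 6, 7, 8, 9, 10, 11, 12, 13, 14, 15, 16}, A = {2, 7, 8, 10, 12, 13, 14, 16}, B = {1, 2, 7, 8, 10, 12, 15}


LHS: A ∩ B = {2, 7, 8, 10, 12}
(A ∩ B)' = U \ (A ∩ B) = {1, 3, 4, 5, 6, 9, 11, 13, 14, 15, 16}
A' = {1, 3, 4, 5, 6, 9, 11, 15}, B' = {3, 4, 5, 6, 9, 11, 13, 14, 16}
Claimed RHS: A' ∪ B' = {1, 3, 4, 5, 6, 9, 11, 13, 14, 15, 16}
Identity is VALID: LHS = RHS = {1, 3, 4, 5, 6, 9, 11, 13, 14, 15, 16} ✓

Identity is valid. (A ∩ B)' = A' ∪ B' = {1, 3, 4, 5, 6, 9, 11, 13, 14, 15, 16}


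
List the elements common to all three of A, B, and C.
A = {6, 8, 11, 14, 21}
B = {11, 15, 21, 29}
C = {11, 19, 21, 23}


A ∩ B = {11, 21}
(A ∩ B) ∩ C = {11, 21}

A ∩ B ∩ C = {11, 21}


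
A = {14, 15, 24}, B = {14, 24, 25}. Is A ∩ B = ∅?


Disjoint means A ∩ B = ∅.
A ∩ B = {14, 24}
A ∩ B ≠ ∅, so A and B are NOT disjoint.

No, A and B are not disjoint (A ∩ B = {14, 24})


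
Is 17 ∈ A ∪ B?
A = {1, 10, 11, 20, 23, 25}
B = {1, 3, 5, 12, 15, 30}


A = {1, 10, 11, 20, 23, 25}, B = {1, 3, 5, 12, 15, 30}
A ∪ B = all elements in A or B
A ∪ B = {1, 3, 5, 10, 11, 12, 15, 20, 23, 25, 30}
Checking if 17 ∈ A ∪ B
17 is not in A ∪ B → False

17 ∉ A ∪ B


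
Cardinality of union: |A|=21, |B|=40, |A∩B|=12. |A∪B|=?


|A ∪ B| = |A| + |B| - |A ∩ B|
= 21 + 40 - 12
= 49

|A ∪ B| = 49


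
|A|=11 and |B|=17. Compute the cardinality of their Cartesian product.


|A × B| = |A| × |B|
= 11 × 17
= 187

|A × B| = 187


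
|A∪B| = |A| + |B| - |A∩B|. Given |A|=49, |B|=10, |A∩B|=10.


|A ∪ B| = |A| + |B| - |A ∩ B|
= 49 + 10 - 10
= 49

|A ∪ B| = 49


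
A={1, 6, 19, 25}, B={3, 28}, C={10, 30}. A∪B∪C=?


A ∪ B = {1, 3, 6, 19, 25, 28}
(A ∪ B) ∪ C = {1, 3, 6, 10, 19, 25, 28, 30}

A ∪ B ∪ C = {1, 3, 6, 10, 19, 25, 28, 30}


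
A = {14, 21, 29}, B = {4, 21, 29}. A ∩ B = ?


A ∩ B = elements in both A and B
A = {14, 21, 29}
B = {4, 21, 29}
A ∩ B = {21, 29}

A ∩ B = {21, 29}


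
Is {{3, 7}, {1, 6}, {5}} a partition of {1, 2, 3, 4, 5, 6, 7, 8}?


A partition requires: (1) non-empty parts, (2) pairwise disjoint, (3) union = U
Parts: {3, 7}, {1, 6}, {5}
Union of parts: {1, 3, 5, 6, 7}
U = {1, 2, 3, 4, 5, 6, 7, 8}
All non-empty? True
Pairwise disjoint? True
Covers U? False

No, not a valid partition


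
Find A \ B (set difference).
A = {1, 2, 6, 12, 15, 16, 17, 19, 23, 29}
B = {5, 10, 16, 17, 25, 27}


A \ B = elements in A but not in B
A = {1, 2, 6, 12, 15, 16, 17, 19, 23, 29}
B = {5, 10, 16, 17, 25, 27}
Remove from A any elements in B
A \ B = {1, 2, 6, 12, 15, 19, 23, 29}

A \ B = {1, 2, 6, 12, 15, 19, 23, 29}


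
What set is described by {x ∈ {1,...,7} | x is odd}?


Checking each candidate:
Condition: odd numbers in {1,...,7}
Result = {1, 3, 5, 7}

{1, 3, 5, 7}


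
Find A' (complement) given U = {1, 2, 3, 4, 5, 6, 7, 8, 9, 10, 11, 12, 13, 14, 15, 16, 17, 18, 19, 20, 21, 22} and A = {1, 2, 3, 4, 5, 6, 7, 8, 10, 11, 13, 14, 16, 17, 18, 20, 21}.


Aᶜ = U \ A = elements in U but not in A
U = {1, 2, 3, 4, 5, 6, 7, 8, 9, 10, 11, 12, 13, 14, 15, 16, 17, 18, 19, 20, 21, 22}
A = {1, 2, 3, 4, 5, 6, 7, 8, 10, 11, 13, 14, 16, 17, 18, 20, 21}
Aᶜ = {9, 12, 15, 19, 22}

Aᶜ = {9, 12, 15, 19, 22}


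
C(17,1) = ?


C(n,k) = n! / (k!(n-k)!)
C(17,1) = 17! / (1!16!)
= 17

C(17,1) = 17


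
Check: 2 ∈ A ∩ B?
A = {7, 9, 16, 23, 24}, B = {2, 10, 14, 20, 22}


A = {7, 9, 16, 23, 24}, B = {2, 10, 14, 20, 22}
A ∩ B = elements in both A and B
A ∩ B = ∅
Checking if 2 ∈ A ∩ B
2 is not in A ∩ B → False

2 ∉ A ∩ B


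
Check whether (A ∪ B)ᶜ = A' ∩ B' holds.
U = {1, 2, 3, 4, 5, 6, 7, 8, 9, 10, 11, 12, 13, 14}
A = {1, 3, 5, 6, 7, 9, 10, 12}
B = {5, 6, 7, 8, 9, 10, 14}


LHS: A ∪ B = {1, 3, 5, 6, 7, 8, 9, 10, 12, 14}
(A ∪ B)' = U \ (A ∪ B) = {2, 4, 11, 13}
A' = {2, 4, 8, 11, 13, 14}, B' = {1, 2, 3, 4, 11, 12, 13}
Claimed RHS: A' ∩ B' = {2, 4, 11, 13}
Identity is VALID: LHS = RHS = {2, 4, 11, 13} ✓

Identity is valid. (A ∪ B)' = A' ∩ B' = {2, 4, 11, 13}


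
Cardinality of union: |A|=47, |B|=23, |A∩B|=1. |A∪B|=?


|A ∪ B| = |A| + |B| - |A ∩ B|
= 47 + 23 - 1
= 69

|A ∪ B| = 69


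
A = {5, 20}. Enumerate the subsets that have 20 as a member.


A subset of A contains 20 iff the remaining 1 elements form any subset of A \ {20}.
Count: 2^(n-1) = 2^1 = 2
Subsets containing 20: {20}, {5, 20}

Subsets containing 20 (2 total): {20}, {5, 20}


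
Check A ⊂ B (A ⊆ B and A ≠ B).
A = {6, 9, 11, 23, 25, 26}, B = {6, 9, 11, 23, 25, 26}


A ⊂ B requires: A ⊆ B AND A ≠ B.
A ⊆ B? Yes
A = B? Yes
A = B, so A is not a PROPER subset.

No, A is not a proper subset of B


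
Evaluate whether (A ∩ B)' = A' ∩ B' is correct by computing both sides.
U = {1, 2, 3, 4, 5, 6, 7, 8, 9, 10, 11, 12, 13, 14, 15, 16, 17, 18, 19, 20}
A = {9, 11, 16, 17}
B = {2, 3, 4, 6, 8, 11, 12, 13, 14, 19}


LHS: A ∩ B = {11}
(A ∩ B)' = U \ (A ∩ B) = {1, 2, 3, 4, 5, 6, 7, 8, 9, 10, 12, 13, 14, 15, 16, 17, 18, 19, 20}
A' = {1, 2, 3, 4, 5, 6, 7, 8, 10, 12, 13, 14, 15, 18, 19, 20}, B' = {1, 5, 7, 9, 10, 15, 16, 17, 18, 20}
Claimed RHS: A' ∩ B' = {1, 5, 7, 10, 15, 18, 20}
Identity is INVALID: LHS = {1, 2, 3, 4, 5, 6, 7, 8, 9, 10, 12, 13, 14, 15, 16, 17, 18, 19, 20} but the RHS claimed here equals {1, 5, 7, 10, 15, 18, 20}. The correct form is (A ∩ B)' = A' ∪ B'.

Identity is invalid: (A ∩ B)' = {1, 2, 3, 4, 5, 6, 7, 8, 9, 10, 12, 13, 14, 15, 16, 17, 18, 19, 20} but A' ∩ B' = {1, 5, 7, 10, 15, 18, 20}. The correct De Morgan law is (A ∩ B)' = A' ∪ B'.


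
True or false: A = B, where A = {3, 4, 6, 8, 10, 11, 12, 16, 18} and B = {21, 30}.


Two sets are equal iff they have exactly the same elements.
A = {3, 4, 6, 8, 10, 11, 12, 16, 18}
B = {21, 30}
Differences: {3, 4, 6, 8, 10, 11, 12, 16, 18, 21, 30}
A ≠ B

No, A ≠ B


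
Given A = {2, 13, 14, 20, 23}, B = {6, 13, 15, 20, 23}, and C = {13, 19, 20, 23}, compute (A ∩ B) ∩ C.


A ∩ B = {13, 20, 23}
(A ∩ B) ∩ C = {13, 20, 23}

A ∩ B ∩ C = {13, 20, 23}


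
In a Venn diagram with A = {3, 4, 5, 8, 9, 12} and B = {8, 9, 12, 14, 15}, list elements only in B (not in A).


A = {3, 4, 5, 8, 9, 12}
B = {8, 9, 12, 14, 15}
Region: only in B (not in A)
Elements: {14, 15}

Elements only in B (not in A): {14, 15}


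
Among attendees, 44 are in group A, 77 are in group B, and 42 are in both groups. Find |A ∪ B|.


|A ∪ B| = |A| + |B| - |A ∩ B|
= 44 + 77 - 42
= 79

|A ∪ B| = 79


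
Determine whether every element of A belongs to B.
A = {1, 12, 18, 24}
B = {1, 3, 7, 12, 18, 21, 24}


A ⊆ B means every element of A is in B.
All elements of A are in B.
So A ⊆ B.

Yes, A ⊆ B


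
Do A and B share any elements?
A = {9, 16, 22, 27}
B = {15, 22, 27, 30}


Disjoint means A ∩ B = ∅.
A ∩ B = {22, 27}
A ∩ B ≠ ∅, so A and B are NOT disjoint.

Yes — A and B share the element(s) of A ∩ B = {22, 27}, so they are not disjoint


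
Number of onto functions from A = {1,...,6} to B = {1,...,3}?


n = |A| = 6, k = |B| = 3. Surjections via inclusion-exclusion:
S(n,k) = Σ(-1)^i × C(k,i) × (k-i)^n, i=0 to k
i=0: (-1)^0×C(3,0)×3^6 = 729
i=1: (-1)^1×C(3,1)×2^6 = -192
i=2: (-1)^2×C(3,2)×1^6 = 3
i=3: (-1)^3×C(3,3)×0^6 = 0
Total = 540

Number of surjections = 540


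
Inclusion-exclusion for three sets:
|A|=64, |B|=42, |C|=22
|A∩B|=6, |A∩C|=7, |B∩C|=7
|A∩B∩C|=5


|A∪B∪C| = |A|+|B|+|C| - |A∩B|-|A∩C|-|B∩C| + |A∩B∩C|
= 64+42+22 - 6-7-7 + 5
= 128 - 20 + 5
= 113

|A ∪ B ∪ C| = 113


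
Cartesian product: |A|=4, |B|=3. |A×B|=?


|A × B| = |A| × |B|
= 4 × 3
= 12

|A × B| = 12


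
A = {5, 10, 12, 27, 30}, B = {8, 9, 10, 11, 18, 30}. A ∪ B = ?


A ∪ B = all elements in A or B (or both)
A = {5, 10, 12, 27, 30}
B = {8, 9, 10, 11, 18, 30}
A ∪ B = {5, 8, 9, 10, 11, 12, 18, 27, 30}

A ∪ B = {5, 8, 9, 10, 11, 12, 18, 27, 30}


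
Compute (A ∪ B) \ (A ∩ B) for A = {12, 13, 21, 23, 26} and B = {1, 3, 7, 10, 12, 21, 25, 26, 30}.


A △ B = (A \ B) ∪ (B \ A) = elements in exactly one of A or B
A \ B = {13, 23}
B \ A = {1, 3, 7, 10, 25, 30}
A △ B = {1, 3, 7, 10, 13, 23, 25, 30}

A △ B = {1, 3, 7, 10, 13, 23, 25, 30}


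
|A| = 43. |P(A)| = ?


Number of subsets = 2^n
= 2^43
= 8796093022208

|P(A)| = 8796093022208


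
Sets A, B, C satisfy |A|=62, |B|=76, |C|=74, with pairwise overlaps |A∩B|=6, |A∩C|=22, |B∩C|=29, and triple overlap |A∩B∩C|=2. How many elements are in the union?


|A∪B∪C| = |A|+|B|+|C| - |A∩B|-|A∩C|-|B∩C| + |A∩B∩C|
= 62+76+74 - 6-22-29 + 2
= 212 - 57 + 2
= 157

|A ∪ B ∪ C| = 157


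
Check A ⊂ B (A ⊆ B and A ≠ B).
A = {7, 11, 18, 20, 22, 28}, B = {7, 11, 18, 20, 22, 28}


A ⊂ B requires: A ⊆ B AND A ≠ B.
A ⊆ B? Yes
A = B? Yes
A = B, so A is not a PROPER subset.

No, A is not a proper subset of B


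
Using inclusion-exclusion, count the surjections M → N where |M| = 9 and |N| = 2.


n = |M| = 9, k = |N| = 2. Surjections via inclusion-exclusion:
S(n,k) = Σ(-1)^i × C(k,i) × (k-i)^n, i=0 to k
i=0: (-1)^0×C(2,0)×2^9 = 512
i=1: (-1)^1×C(2,1)×1^9 = -2
i=2: (-1)^2×C(2,2)×0^9 = 0
Total = 510

Number of surjections = 510


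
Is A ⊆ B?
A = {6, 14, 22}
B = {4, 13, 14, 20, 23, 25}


A ⊆ B means every element of A is in B.
Elements in A not in B: {6, 22}
So A ⊄ B.

No, A ⊄ B


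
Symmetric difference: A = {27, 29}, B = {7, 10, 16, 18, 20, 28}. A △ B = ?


A △ B = (A \ B) ∪ (B \ A) = elements in exactly one of A or B
A \ B = {27, 29}
B \ A = {7, 10, 16, 18, 20, 28}
A △ B = {7, 10, 16, 18, 20, 27, 28, 29}

A △ B = {7, 10, 16, 18, 20, 27, 28, 29}


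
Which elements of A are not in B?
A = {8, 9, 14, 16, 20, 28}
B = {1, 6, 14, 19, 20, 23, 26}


A \ B = elements in A but not in B
A = {8, 9, 14, 16, 20, 28}
B = {1, 6, 14, 19, 20, 23, 26}
Remove from A any elements in B
A \ B = {8, 9, 16, 28}

A \ B = {8, 9, 16, 28}


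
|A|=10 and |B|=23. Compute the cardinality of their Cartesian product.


|A × B| = |A| × |B|
= 10 × 23
= 230

|A × B| = 230


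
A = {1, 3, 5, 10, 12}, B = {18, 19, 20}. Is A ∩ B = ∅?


Disjoint means A ∩ B = ∅.
A ∩ B = ∅
A ∩ B = ∅, so A and B are disjoint.

Yes, A and B are disjoint


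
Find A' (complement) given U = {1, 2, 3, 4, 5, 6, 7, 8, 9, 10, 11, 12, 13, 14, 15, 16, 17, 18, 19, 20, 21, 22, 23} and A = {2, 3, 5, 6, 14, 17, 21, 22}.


Aᶜ = U \ A = elements in U but not in A
U = {1, 2, 3, 4, 5, 6, 7, 8, 9, 10, 11, 12, 13, 14, 15, 16, 17, 18, 19, 20, 21, 22, 23}
A = {2, 3, 5, 6, 14, 17, 21, 22}
Aᶜ = {1, 4, 7, 8, 9, 10, 11, 12, 13, 15, 16, 18, 19, 20, 23}

Aᶜ = {1, 4, 7, 8, 9, 10, 11, 12, 13, 15, 16, 18, 19, 20, 23}


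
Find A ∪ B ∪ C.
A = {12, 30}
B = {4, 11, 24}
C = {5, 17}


A ∪ B = {4, 11, 12, 24, 30}
(A ∪ B) ∪ C = {4, 5, 11, 12, 17, 24, 30}

A ∪ B ∪ C = {4, 5, 11, 12, 17, 24, 30}


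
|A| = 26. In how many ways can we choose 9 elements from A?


C(n,k) = n! / (k!(n-k)!)
C(26,9) = 26! / (9!17!)
= 3124550

C(26,9) = 3124550


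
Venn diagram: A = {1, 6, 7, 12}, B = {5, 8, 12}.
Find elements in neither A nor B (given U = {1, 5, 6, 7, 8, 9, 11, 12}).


A = {1, 6, 7, 12}
B = {5, 8, 12}
Region: in neither A nor B (given U = {1, 5, 6, 7, 8, 9, 11, 12})
Elements: {9, 11}

Elements in neither A nor B (given U = {1, 5, 6, 7, 8, 9, 11, 12}): {9, 11}


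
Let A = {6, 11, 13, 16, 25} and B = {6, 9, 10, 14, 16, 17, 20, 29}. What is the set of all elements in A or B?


A ∪ B = all elements in A or B (or both)
A = {6, 11, 13, 16, 25}
B = {6, 9, 10, 14, 16, 17, 20, 29}
A ∪ B = {6, 9, 10, 11, 13, 14, 16, 17, 20, 25, 29}

A ∪ B = {6, 9, 10, 11, 13, 14, 16, 17, 20, 25, 29}


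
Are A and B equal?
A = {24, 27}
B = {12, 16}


Two sets are equal iff they have exactly the same elements.
A = {24, 27}
B = {12, 16}
Differences: {12, 16, 24, 27}
A ≠ B

No, A ≠ B


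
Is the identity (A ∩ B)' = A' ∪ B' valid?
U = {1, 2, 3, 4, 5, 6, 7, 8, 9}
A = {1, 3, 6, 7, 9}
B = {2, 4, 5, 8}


LHS: A ∩ B = ∅
(A ∩ B)' = U \ (A ∩ B) = {1, 2, 3, 4, 5, 6, 7, 8, 9}
A' = {2, 4, 5, 8}, B' = {1, 3, 6, 7, 9}
Claimed RHS: A' ∪ B' = {1, 2, 3, 4, 5, 6, 7, 8, 9}
Identity is VALID: LHS = RHS = {1, 2, 3, 4, 5, 6, 7, 8, 9} ✓

Identity is valid. (A ∩ B)' = A' ∪ B' = {1, 2, 3, 4, 5, 6, 7, 8, 9}


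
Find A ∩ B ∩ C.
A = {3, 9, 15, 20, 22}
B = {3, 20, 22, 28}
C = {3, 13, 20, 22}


A ∩ B = {3, 20, 22}
(A ∩ B) ∩ C = {3, 20, 22}

A ∩ B ∩ C = {3, 20, 22}


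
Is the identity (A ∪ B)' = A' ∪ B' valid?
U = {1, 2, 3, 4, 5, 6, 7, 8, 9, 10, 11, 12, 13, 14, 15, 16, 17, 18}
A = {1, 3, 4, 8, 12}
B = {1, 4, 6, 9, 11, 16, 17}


LHS: A ∪ B = {1, 3, 4, 6, 8, 9, 11, 12, 16, 17}
(A ∪ B)' = U \ (A ∪ B) = {2, 5, 7, 10, 13, 14, 15, 18}
A' = {2, 5, 6, 7, 9, 10, 11, 13, 14, 15, 16, 17, 18}, B' = {2, 3, 5, 7, 8, 10, 12, 13, 14, 15, 18}
Claimed RHS: A' ∪ B' = {2, 3, 5, 6, 7, 8, 9, 10, 11, 12, 13, 14, 15, 16, 17, 18}
Identity is INVALID: LHS = {2, 5, 7, 10, 13, 14, 15, 18} but the RHS claimed here equals {2, 3, 5, 6, 7, 8, 9, 10, 11, 12, 13, 14, 15, 16, 17, 18}. The correct form is (A ∪ B)' = A' ∩ B'.

Identity is invalid: (A ∪ B)' = {2, 5, 7, 10, 13, 14, 15, 18} but A' ∪ B' = {2, 3, 5, 6, 7, 8, 9, 10, 11, 12, 13, 14, 15, 16, 17, 18}. The correct De Morgan law is (A ∪ B)' = A' ∩ B'.


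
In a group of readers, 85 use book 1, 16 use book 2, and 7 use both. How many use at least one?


|A ∪ B| = |A| + |B| - |A ∩ B|
= 85 + 16 - 7
= 94

|A ∪ B| = 94


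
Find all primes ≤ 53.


Checking each candidate:
Condition: primes ≤ 53
Result = {2, 3, 5, 7, 11, 13, 17, 19, 23, 29, 31, 37, 41, 43, 47, 53}

{2, 3, 5, 7, 11, 13, 17, 19, 23, 29, 31, 37, 41, 43, 47, 53}


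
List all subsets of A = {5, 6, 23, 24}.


|A| = 4, so |P(A)| = 2^4 = 16
Enumerate subsets by cardinality (0 to 4):
∅, {5}, {6}, {23}, {24}, {5, 6}, {5, 23}, {5, 24}, {6, 23}, {6, 24}, {23, 24}, {5, 6, 23}, {5, 6, 24}, {5, 23, 24}, {6, 23, 24}, {5, 6, 23, 24}

P(A) has 16 subsets: ∅, {5}, {6}, {23}, {24}, {5, 6}, {5, 23}, {5, 24}, {6, 23}, {6, 24}, {23, 24}, {5, 6, 23}, {5, 6, 24}, {5, 23, 24}, {6, 23, 24}, {5, 6, 23, 24}


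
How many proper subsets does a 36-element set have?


Total subsets = 2^n = 2^36 = 68719476736
Proper subsets exclude the set itself: 2^n - 1
= 68719476736 - 1
= 68719476735

Number of proper subsets = 68719476735


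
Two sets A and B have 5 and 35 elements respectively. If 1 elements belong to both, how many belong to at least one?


|A ∪ B| = |A| + |B| - |A ∩ B|
= 5 + 35 - 1
= 39

|A ∪ B| = 39


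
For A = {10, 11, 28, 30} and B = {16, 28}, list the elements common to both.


A ∩ B = elements in both A and B
A = {10, 11, 28, 30}
B = {16, 28}
A ∩ B = {28}

A ∩ B = {28}


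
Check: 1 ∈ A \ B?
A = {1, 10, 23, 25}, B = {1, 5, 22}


A = {1, 10, 23, 25}, B = {1, 5, 22}
A \ B = elements in A but not in B
A \ B = {10, 23, 25}
Checking if 1 ∈ A \ B
1 is not in A \ B → False

1 ∉ A \ B


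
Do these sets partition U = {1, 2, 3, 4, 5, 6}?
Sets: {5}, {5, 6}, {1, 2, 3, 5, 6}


A partition requires: (1) non-empty parts, (2) pairwise disjoint, (3) union = U
Parts: {5}, {5, 6}, {1, 2, 3, 5, 6}
Union of parts: {1, 2, 3, 5, 6}
U = {1, 2, 3, 4, 5, 6}
All non-empty? True
Pairwise disjoint? False
Covers U? False

No, not a valid partition


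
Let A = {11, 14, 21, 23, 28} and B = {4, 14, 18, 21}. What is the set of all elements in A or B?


A ∪ B = all elements in A or B (or both)
A = {11, 14, 21, 23, 28}
B = {4, 14, 18, 21}
A ∪ B = {4, 11, 14, 18, 21, 23, 28}

A ∪ B = {4, 11, 14, 18, 21, 23, 28}


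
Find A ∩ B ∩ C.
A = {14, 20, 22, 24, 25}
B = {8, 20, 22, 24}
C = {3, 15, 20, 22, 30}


A ∩ B = {20, 22, 24}
(A ∩ B) ∩ C = {20, 22}

A ∩ B ∩ C = {20, 22}


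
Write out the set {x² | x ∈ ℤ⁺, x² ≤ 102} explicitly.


Checking each candidate:
Condition: positive perfect squares ≤ 102
Result = {1, 4, 9, 16, 25, 36, 49, 64, 81, 100}

{1, 4, 9, 16, 25, 36, 49, 64, 81, 100}


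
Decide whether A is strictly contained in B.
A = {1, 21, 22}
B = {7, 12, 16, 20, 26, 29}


A ⊂ B requires: A ⊆ B AND A ≠ B.
A ⊆ B? No
A ⊄ B, so A is not a proper subset.

No, A is not a proper subset of B


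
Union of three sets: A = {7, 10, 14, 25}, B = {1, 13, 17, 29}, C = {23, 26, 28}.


A ∪ B = {1, 7, 10, 13, 14, 17, 25, 29}
(A ∪ B) ∪ C = {1, 7, 10, 13, 14, 17, 23, 25, 26, 28, 29}

A ∪ B ∪ C = {1, 7, 10, 13, 14, 17, 23, 25, 26, 28, 29}


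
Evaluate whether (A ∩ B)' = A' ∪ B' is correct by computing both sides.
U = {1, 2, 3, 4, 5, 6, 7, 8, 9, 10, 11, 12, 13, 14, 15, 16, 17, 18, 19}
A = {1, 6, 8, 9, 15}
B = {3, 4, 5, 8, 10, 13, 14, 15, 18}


LHS: A ∩ B = {8, 15}
(A ∩ B)' = U \ (A ∩ B) = {1, 2, 3, 4, 5, 6, 7, 9, 10, 11, 12, 13, 14, 16, 17, 18, 19}
A' = {2, 3, 4, 5, 7, 10, 11, 12, 13, 14, 16, 17, 18, 19}, B' = {1, 2, 6, 7, 9, 11, 12, 16, 17, 19}
Claimed RHS: A' ∪ B' = {1, 2, 3, 4, 5, 6, 7, 9, 10, 11, 12, 13, 14, 16, 17, 18, 19}
Identity is VALID: LHS = RHS = {1, 2, 3, 4, 5, 6, 7, 9, 10, 11, 12, 13, 14, 16, 17, 18, 19} ✓

Identity is valid. (A ∩ B)' = A' ∪ B' = {1, 2, 3, 4, 5, 6, 7, 9, 10, 11, 12, 13, 14, 16, 17, 18, 19}


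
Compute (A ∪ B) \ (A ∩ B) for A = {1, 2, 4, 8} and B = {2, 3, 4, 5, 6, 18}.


A △ B = (A \ B) ∪ (B \ A) = elements in exactly one of A or B
A \ B = {1, 8}
B \ A = {3, 5, 6, 18}
A △ B = {1, 3, 5, 6, 8, 18}

A △ B = {1, 3, 5, 6, 8, 18}


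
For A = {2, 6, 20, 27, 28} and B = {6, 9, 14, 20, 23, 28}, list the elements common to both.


A ∩ B = elements in both A and B
A = {2, 6, 20, 27, 28}
B = {6, 9, 14, 20, 23, 28}
A ∩ B = {6, 20, 28}

A ∩ B = {6, 20, 28}


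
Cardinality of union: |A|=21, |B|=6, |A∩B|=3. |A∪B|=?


|A ∪ B| = |A| + |B| - |A ∩ B|
= 21 + 6 - 3
= 24

|A ∪ B| = 24


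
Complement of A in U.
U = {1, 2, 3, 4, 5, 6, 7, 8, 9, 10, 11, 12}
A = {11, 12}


Aᶜ = U \ A = elements in U but not in A
U = {1, 2, 3, 4, 5, 6, 7, 8, 9, 10, 11, 12}
A = {11, 12}
Aᶜ = {1, 2, 3, 4, 5, 6, 7, 8, 9, 10}

Aᶜ = {1, 2, 3, 4, 5, 6, 7, 8, 9, 10}
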